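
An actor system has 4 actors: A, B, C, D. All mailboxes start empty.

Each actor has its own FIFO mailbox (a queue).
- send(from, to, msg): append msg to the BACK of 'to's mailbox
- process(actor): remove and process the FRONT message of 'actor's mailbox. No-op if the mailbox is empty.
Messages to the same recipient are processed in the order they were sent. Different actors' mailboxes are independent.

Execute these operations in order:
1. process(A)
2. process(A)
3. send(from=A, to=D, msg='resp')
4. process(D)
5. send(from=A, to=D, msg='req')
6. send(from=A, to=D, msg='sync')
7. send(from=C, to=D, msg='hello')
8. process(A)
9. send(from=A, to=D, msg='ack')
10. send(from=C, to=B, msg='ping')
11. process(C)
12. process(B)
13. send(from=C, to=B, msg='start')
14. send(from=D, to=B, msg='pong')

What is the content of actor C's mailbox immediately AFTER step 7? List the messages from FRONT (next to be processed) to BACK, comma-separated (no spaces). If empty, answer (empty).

After 1 (process(A)): A:[] B:[] C:[] D:[]
After 2 (process(A)): A:[] B:[] C:[] D:[]
After 3 (send(from=A, to=D, msg='resp')): A:[] B:[] C:[] D:[resp]
After 4 (process(D)): A:[] B:[] C:[] D:[]
After 5 (send(from=A, to=D, msg='req')): A:[] B:[] C:[] D:[req]
After 6 (send(from=A, to=D, msg='sync')): A:[] B:[] C:[] D:[req,sync]
After 7 (send(from=C, to=D, msg='hello')): A:[] B:[] C:[] D:[req,sync,hello]

(empty)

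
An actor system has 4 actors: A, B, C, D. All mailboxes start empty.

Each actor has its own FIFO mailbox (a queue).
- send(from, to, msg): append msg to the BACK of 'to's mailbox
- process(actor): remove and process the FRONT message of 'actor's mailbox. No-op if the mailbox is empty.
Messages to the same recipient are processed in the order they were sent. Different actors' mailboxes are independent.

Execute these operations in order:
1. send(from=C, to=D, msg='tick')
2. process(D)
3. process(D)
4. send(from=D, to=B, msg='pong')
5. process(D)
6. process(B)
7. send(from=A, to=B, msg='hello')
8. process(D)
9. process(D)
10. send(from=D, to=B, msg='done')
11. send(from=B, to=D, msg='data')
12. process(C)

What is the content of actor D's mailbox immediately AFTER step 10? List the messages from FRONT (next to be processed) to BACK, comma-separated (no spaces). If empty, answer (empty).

After 1 (send(from=C, to=D, msg='tick')): A:[] B:[] C:[] D:[tick]
After 2 (process(D)): A:[] B:[] C:[] D:[]
After 3 (process(D)): A:[] B:[] C:[] D:[]
After 4 (send(from=D, to=B, msg='pong')): A:[] B:[pong] C:[] D:[]
After 5 (process(D)): A:[] B:[pong] C:[] D:[]
After 6 (process(B)): A:[] B:[] C:[] D:[]
After 7 (send(from=A, to=B, msg='hello')): A:[] B:[hello] C:[] D:[]
After 8 (process(D)): A:[] B:[hello] C:[] D:[]
After 9 (process(D)): A:[] B:[hello] C:[] D:[]
After 10 (send(from=D, to=B, msg='done')): A:[] B:[hello,done] C:[] D:[]

(empty)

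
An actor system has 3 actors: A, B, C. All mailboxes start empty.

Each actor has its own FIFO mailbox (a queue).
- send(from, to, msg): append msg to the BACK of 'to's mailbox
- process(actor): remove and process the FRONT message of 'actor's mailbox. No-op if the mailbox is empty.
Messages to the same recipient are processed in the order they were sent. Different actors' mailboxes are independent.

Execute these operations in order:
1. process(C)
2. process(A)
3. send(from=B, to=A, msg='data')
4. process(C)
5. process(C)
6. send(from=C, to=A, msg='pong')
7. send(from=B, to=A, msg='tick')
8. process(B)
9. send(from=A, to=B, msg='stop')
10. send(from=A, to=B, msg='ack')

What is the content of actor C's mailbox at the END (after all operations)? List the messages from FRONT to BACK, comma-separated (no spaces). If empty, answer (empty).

After 1 (process(C)): A:[] B:[] C:[]
After 2 (process(A)): A:[] B:[] C:[]
After 3 (send(from=B, to=A, msg='data')): A:[data] B:[] C:[]
After 4 (process(C)): A:[data] B:[] C:[]
After 5 (process(C)): A:[data] B:[] C:[]
After 6 (send(from=C, to=A, msg='pong')): A:[data,pong] B:[] C:[]
After 7 (send(from=B, to=A, msg='tick')): A:[data,pong,tick] B:[] C:[]
After 8 (process(B)): A:[data,pong,tick] B:[] C:[]
After 9 (send(from=A, to=B, msg='stop')): A:[data,pong,tick] B:[stop] C:[]
After 10 (send(from=A, to=B, msg='ack')): A:[data,pong,tick] B:[stop,ack] C:[]

Answer: (empty)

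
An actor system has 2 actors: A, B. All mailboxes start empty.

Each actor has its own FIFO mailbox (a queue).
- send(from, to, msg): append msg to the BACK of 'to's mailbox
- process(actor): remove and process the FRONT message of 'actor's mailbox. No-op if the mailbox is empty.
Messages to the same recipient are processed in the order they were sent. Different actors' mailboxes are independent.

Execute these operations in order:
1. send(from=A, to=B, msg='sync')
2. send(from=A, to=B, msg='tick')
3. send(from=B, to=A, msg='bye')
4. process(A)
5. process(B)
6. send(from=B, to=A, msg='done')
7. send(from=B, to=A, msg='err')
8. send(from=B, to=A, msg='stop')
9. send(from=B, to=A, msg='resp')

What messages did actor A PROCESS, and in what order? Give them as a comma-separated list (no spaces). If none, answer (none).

Answer: bye

Derivation:
After 1 (send(from=A, to=B, msg='sync')): A:[] B:[sync]
After 2 (send(from=A, to=B, msg='tick')): A:[] B:[sync,tick]
After 3 (send(from=B, to=A, msg='bye')): A:[bye] B:[sync,tick]
After 4 (process(A)): A:[] B:[sync,tick]
After 5 (process(B)): A:[] B:[tick]
After 6 (send(from=B, to=A, msg='done')): A:[done] B:[tick]
After 7 (send(from=B, to=A, msg='err')): A:[done,err] B:[tick]
After 8 (send(from=B, to=A, msg='stop')): A:[done,err,stop] B:[tick]
After 9 (send(from=B, to=A, msg='resp')): A:[done,err,stop,resp] B:[tick]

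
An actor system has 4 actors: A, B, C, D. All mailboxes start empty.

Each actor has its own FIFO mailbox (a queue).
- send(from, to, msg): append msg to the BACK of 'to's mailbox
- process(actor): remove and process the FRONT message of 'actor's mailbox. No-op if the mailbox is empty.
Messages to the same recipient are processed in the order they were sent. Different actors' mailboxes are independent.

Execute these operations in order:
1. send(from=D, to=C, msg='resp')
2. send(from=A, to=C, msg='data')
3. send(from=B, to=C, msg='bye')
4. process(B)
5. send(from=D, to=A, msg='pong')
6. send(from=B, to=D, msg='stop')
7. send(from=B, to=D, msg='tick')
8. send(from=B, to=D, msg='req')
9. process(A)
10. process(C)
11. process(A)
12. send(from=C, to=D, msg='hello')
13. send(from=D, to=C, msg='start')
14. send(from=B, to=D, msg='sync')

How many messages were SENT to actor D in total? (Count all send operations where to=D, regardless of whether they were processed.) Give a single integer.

Answer: 5

Derivation:
After 1 (send(from=D, to=C, msg='resp')): A:[] B:[] C:[resp] D:[]
After 2 (send(from=A, to=C, msg='data')): A:[] B:[] C:[resp,data] D:[]
After 3 (send(from=B, to=C, msg='bye')): A:[] B:[] C:[resp,data,bye] D:[]
After 4 (process(B)): A:[] B:[] C:[resp,data,bye] D:[]
After 5 (send(from=D, to=A, msg='pong')): A:[pong] B:[] C:[resp,data,bye] D:[]
After 6 (send(from=B, to=D, msg='stop')): A:[pong] B:[] C:[resp,data,bye] D:[stop]
After 7 (send(from=B, to=D, msg='tick')): A:[pong] B:[] C:[resp,data,bye] D:[stop,tick]
After 8 (send(from=B, to=D, msg='req')): A:[pong] B:[] C:[resp,data,bye] D:[stop,tick,req]
After 9 (process(A)): A:[] B:[] C:[resp,data,bye] D:[stop,tick,req]
After 10 (process(C)): A:[] B:[] C:[data,bye] D:[stop,tick,req]
After 11 (process(A)): A:[] B:[] C:[data,bye] D:[stop,tick,req]
After 12 (send(from=C, to=D, msg='hello')): A:[] B:[] C:[data,bye] D:[stop,tick,req,hello]
After 13 (send(from=D, to=C, msg='start')): A:[] B:[] C:[data,bye,start] D:[stop,tick,req,hello]
After 14 (send(from=B, to=D, msg='sync')): A:[] B:[] C:[data,bye,start] D:[stop,tick,req,hello,sync]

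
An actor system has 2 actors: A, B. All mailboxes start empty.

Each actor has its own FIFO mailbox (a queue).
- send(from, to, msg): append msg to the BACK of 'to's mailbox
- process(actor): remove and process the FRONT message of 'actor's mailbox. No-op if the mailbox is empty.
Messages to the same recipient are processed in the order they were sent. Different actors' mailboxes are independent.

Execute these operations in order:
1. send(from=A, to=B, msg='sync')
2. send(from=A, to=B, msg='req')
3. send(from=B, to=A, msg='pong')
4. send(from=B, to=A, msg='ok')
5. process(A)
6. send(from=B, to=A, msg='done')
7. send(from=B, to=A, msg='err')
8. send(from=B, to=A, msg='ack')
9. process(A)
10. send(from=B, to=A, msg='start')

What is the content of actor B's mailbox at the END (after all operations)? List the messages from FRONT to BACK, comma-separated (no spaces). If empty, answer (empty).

After 1 (send(from=A, to=B, msg='sync')): A:[] B:[sync]
After 2 (send(from=A, to=B, msg='req')): A:[] B:[sync,req]
After 3 (send(from=B, to=A, msg='pong')): A:[pong] B:[sync,req]
After 4 (send(from=B, to=A, msg='ok')): A:[pong,ok] B:[sync,req]
After 5 (process(A)): A:[ok] B:[sync,req]
After 6 (send(from=B, to=A, msg='done')): A:[ok,done] B:[sync,req]
After 7 (send(from=B, to=A, msg='err')): A:[ok,done,err] B:[sync,req]
After 8 (send(from=B, to=A, msg='ack')): A:[ok,done,err,ack] B:[sync,req]
After 9 (process(A)): A:[done,err,ack] B:[sync,req]
After 10 (send(from=B, to=A, msg='start')): A:[done,err,ack,start] B:[sync,req]

Answer: sync,req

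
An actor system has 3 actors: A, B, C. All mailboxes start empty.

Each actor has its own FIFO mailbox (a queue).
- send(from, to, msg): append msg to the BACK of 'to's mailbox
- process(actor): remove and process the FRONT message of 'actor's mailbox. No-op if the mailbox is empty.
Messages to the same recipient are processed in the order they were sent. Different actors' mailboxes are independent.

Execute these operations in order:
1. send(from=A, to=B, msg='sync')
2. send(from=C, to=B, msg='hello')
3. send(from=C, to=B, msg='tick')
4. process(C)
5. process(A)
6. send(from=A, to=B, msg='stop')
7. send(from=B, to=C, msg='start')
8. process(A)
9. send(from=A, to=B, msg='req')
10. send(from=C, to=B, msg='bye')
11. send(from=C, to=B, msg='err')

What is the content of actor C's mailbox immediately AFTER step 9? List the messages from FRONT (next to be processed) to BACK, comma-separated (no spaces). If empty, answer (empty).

After 1 (send(from=A, to=B, msg='sync')): A:[] B:[sync] C:[]
After 2 (send(from=C, to=B, msg='hello')): A:[] B:[sync,hello] C:[]
After 3 (send(from=C, to=B, msg='tick')): A:[] B:[sync,hello,tick] C:[]
After 4 (process(C)): A:[] B:[sync,hello,tick] C:[]
After 5 (process(A)): A:[] B:[sync,hello,tick] C:[]
After 6 (send(from=A, to=B, msg='stop')): A:[] B:[sync,hello,tick,stop] C:[]
After 7 (send(from=B, to=C, msg='start')): A:[] B:[sync,hello,tick,stop] C:[start]
After 8 (process(A)): A:[] B:[sync,hello,tick,stop] C:[start]
After 9 (send(from=A, to=B, msg='req')): A:[] B:[sync,hello,tick,stop,req] C:[start]

start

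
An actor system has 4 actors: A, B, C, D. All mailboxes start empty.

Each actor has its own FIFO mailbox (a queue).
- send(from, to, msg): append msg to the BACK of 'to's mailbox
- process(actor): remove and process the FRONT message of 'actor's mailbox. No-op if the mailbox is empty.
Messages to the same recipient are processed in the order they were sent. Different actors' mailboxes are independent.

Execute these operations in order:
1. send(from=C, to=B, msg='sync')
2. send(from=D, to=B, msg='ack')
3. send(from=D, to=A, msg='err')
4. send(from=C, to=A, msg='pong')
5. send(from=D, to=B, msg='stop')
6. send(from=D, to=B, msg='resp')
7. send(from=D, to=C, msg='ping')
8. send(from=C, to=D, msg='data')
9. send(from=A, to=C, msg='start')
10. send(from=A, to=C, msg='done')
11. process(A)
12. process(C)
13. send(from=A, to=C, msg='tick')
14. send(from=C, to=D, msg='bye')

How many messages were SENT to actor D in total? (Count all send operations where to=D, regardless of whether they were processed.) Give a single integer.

After 1 (send(from=C, to=B, msg='sync')): A:[] B:[sync] C:[] D:[]
After 2 (send(from=D, to=B, msg='ack')): A:[] B:[sync,ack] C:[] D:[]
After 3 (send(from=D, to=A, msg='err')): A:[err] B:[sync,ack] C:[] D:[]
After 4 (send(from=C, to=A, msg='pong')): A:[err,pong] B:[sync,ack] C:[] D:[]
After 5 (send(from=D, to=B, msg='stop')): A:[err,pong] B:[sync,ack,stop] C:[] D:[]
After 6 (send(from=D, to=B, msg='resp')): A:[err,pong] B:[sync,ack,stop,resp] C:[] D:[]
After 7 (send(from=D, to=C, msg='ping')): A:[err,pong] B:[sync,ack,stop,resp] C:[ping] D:[]
After 8 (send(from=C, to=D, msg='data')): A:[err,pong] B:[sync,ack,stop,resp] C:[ping] D:[data]
After 9 (send(from=A, to=C, msg='start')): A:[err,pong] B:[sync,ack,stop,resp] C:[ping,start] D:[data]
After 10 (send(from=A, to=C, msg='done')): A:[err,pong] B:[sync,ack,stop,resp] C:[ping,start,done] D:[data]
After 11 (process(A)): A:[pong] B:[sync,ack,stop,resp] C:[ping,start,done] D:[data]
After 12 (process(C)): A:[pong] B:[sync,ack,stop,resp] C:[start,done] D:[data]
After 13 (send(from=A, to=C, msg='tick')): A:[pong] B:[sync,ack,stop,resp] C:[start,done,tick] D:[data]
After 14 (send(from=C, to=D, msg='bye')): A:[pong] B:[sync,ack,stop,resp] C:[start,done,tick] D:[data,bye]

Answer: 2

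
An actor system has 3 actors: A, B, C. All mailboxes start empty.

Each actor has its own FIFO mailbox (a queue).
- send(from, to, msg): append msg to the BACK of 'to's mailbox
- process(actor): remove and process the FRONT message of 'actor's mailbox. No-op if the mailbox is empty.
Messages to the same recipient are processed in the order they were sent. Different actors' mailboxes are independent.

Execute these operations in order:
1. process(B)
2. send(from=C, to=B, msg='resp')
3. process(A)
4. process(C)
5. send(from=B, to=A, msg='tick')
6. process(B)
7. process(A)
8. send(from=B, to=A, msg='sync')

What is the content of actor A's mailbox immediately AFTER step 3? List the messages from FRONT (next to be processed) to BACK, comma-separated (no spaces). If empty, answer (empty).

After 1 (process(B)): A:[] B:[] C:[]
After 2 (send(from=C, to=B, msg='resp')): A:[] B:[resp] C:[]
After 3 (process(A)): A:[] B:[resp] C:[]

(empty)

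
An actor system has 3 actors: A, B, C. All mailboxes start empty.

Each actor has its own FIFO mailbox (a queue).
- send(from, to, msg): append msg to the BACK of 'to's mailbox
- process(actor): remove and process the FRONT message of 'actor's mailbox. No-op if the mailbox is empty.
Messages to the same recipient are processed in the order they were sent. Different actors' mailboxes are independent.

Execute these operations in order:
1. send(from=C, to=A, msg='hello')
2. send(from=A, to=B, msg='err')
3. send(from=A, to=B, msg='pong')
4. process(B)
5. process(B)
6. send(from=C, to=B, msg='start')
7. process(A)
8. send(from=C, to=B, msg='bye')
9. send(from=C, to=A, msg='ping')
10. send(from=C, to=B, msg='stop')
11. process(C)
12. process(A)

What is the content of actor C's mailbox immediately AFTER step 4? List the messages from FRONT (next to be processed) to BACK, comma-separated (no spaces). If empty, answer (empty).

After 1 (send(from=C, to=A, msg='hello')): A:[hello] B:[] C:[]
After 2 (send(from=A, to=B, msg='err')): A:[hello] B:[err] C:[]
After 3 (send(from=A, to=B, msg='pong')): A:[hello] B:[err,pong] C:[]
After 4 (process(B)): A:[hello] B:[pong] C:[]

(empty)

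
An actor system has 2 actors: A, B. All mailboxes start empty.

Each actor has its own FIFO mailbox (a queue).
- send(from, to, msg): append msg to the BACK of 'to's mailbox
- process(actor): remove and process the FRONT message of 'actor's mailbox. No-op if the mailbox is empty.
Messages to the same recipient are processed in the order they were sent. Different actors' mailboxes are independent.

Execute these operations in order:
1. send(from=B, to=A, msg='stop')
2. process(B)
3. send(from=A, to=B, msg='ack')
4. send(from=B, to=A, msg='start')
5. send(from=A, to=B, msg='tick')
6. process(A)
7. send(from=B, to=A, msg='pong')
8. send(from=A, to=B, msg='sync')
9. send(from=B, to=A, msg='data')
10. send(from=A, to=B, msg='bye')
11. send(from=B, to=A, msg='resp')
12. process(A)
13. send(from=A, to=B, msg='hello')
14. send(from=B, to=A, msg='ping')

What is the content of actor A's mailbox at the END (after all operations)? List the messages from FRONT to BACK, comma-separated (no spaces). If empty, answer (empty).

Answer: pong,data,resp,ping

Derivation:
After 1 (send(from=B, to=A, msg='stop')): A:[stop] B:[]
After 2 (process(B)): A:[stop] B:[]
After 3 (send(from=A, to=B, msg='ack')): A:[stop] B:[ack]
After 4 (send(from=B, to=A, msg='start')): A:[stop,start] B:[ack]
After 5 (send(from=A, to=B, msg='tick')): A:[stop,start] B:[ack,tick]
After 6 (process(A)): A:[start] B:[ack,tick]
After 7 (send(from=B, to=A, msg='pong')): A:[start,pong] B:[ack,tick]
After 8 (send(from=A, to=B, msg='sync')): A:[start,pong] B:[ack,tick,sync]
After 9 (send(from=B, to=A, msg='data')): A:[start,pong,data] B:[ack,tick,sync]
After 10 (send(from=A, to=B, msg='bye')): A:[start,pong,data] B:[ack,tick,sync,bye]
After 11 (send(from=B, to=A, msg='resp')): A:[start,pong,data,resp] B:[ack,tick,sync,bye]
After 12 (process(A)): A:[pong,data,resp] B:[ack,tick,sync,bye]
After 13 (send(from=A, to=B, msg='hello')): A:[pong,data,resp] B:[ack,tick,sync,bye,hello]
After 14 (send(from=B, to=A, msg='ping')): A:[pong,data,resp,ping] B:[ack,tick,sync,bye,hello]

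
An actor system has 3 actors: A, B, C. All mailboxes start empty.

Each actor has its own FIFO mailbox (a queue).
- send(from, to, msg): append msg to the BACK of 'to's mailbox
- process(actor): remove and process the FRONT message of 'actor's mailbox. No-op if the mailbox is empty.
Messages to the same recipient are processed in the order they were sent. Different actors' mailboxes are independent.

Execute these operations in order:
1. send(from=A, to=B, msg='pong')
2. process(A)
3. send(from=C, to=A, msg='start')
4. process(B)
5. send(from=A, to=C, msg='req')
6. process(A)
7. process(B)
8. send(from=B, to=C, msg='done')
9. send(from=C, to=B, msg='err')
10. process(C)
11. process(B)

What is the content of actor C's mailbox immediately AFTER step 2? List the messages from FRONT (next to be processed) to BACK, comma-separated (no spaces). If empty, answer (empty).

After 1 (send(from=A, to=B, msg='pong')): A:[] B:[pong] C:[]
After 2 (process(A)): A:[] B:[pong] C:[]

(empty)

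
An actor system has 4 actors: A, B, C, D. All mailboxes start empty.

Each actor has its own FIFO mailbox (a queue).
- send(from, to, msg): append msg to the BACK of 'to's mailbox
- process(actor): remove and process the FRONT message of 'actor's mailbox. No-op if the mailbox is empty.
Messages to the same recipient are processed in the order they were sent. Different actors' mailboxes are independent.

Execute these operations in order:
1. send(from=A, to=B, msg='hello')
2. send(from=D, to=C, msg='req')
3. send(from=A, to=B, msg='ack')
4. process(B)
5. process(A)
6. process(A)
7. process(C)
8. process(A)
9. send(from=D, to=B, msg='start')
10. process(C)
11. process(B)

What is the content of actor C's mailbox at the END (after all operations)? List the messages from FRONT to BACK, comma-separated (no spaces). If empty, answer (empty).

Answer: (empty)

Derivation:
After 1 (send(from=A, to=B, msg='hello')): A:[] B:[hello] C:[] D:[]
After 2 (send(from=D, to=C, msg='req')): A:[] B:[hello] C:[req] D:[]
After 3 (send(from=A, to=B, msg='ack')): A:[] B:[hello,ack] C:[req] D:[]
After 4 (process(B)): A:[] B:[ack] C:[req] D:[]
After 5 (process(A)): A:[] B:[ack] C:[req] D:[]
After 6 (process(A)): A:[] B:[ack] C:[req] D:[]
After 7 (process(C)): A:[] B:[ack] C:[] D:[]
After 8 (process(A)): A:[] B:[ack] C:[] D:[]
After 9 (send(from=D, to=B, msg='start')): A:[] B:[ack,start] C:[] D:[]
After 10 (process(C)): A:[] B:[ack,start] C:[] D:[]
After 11 (process(B)): A:[] B:[start] C:[] D:[]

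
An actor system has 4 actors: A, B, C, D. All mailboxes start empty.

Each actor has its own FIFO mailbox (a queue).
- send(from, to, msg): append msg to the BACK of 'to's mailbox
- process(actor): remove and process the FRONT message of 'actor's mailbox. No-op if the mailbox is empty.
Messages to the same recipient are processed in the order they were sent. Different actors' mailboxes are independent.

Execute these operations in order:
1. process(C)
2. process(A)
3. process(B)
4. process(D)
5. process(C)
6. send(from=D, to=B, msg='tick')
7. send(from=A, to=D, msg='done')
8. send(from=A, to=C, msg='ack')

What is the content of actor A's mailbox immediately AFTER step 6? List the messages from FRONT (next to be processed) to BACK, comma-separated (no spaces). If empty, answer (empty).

After 1 (process(C)): A:[] B:[] C:[] D:[]
After 2 (process(A)): A:[] B:[] C:[] D:[]
After 3 (process(B)): A:[] B:[] C:[] D:[]
After 4 (process(D)): A:[] B:[] C:[] D:[]
After 5 (process(C)): A:[] B:[] C:[] D:[]
After 6 (send(from=D, to=B, msg='tick')): A:[] B:[tick] C:[] D:[]

(empty)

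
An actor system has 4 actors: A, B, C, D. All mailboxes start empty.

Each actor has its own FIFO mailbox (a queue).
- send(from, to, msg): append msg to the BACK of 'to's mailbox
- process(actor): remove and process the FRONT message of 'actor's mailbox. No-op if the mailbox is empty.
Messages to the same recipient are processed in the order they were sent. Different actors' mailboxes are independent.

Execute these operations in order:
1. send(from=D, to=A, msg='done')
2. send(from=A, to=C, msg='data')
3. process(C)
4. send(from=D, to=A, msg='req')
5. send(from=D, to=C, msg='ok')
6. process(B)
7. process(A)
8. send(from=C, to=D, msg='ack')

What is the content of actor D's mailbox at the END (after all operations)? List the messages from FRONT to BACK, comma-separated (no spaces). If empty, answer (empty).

Answer: ack

Derivation:
After 1 (send(from=D, to=A, msg='done')): A:[done] B:[] C:[] D:[]
After 2 (send(from=A, to=C, msg='data')): A:[done] B:[] C:[data] D:[]
After 3 (process(C)): A:[done] B:[] C:[] D:[]
After 4 (send(from=D, to=A, msg='req')): A:[done,req] B:[] C:[] D:[]
After 5 (send(from=D, to=C, msg='ok')): A:[done,req] B:[] C:[ok] D:[]
After 6 (process(B)): A:[done,req] B:[] C:[ok] D:[]
After 7 (process(A)): A:[req] B:[] C:[ok] D:[]
After 8 (send(from=C, to=D, msg='ack')): A:[req] B:[] C:[ok] D:[ack]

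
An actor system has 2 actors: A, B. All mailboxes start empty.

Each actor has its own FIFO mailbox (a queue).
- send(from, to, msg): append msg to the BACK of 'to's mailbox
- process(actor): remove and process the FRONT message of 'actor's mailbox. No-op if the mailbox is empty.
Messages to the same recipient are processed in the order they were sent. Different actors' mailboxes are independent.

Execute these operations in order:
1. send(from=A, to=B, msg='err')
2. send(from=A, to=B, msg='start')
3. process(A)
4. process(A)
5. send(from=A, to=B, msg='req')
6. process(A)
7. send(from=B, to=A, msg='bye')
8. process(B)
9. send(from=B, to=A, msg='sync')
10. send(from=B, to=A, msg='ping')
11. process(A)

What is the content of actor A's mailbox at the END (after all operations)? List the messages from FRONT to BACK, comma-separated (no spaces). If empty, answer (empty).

After 1 (send(from=A, to=B, msg='err')): A:[] B:[err]
After 2 (send(from=A, to=B, msg='start')): A:[] B:[err,start]
After 3 (process(A)): A:[] B:[err,start]
After 4 (process(A)): A:[] B:[err,start]
After 5 (send(from=A, to=B, msg='req')): A:[] B:[err,start,req]
After 6 (process(A)): A:[] B:[err,start,req]
After 7 (send(from=B, to=A, msg='bye')): A:[bye] B:[err,start,req]
After 8 (process(B)): A:[bye] B:[start,req]
After 9 (send(from=B, to=A, msg='sync')): A:[bye,sync] B:[start,req]
After 10 (send(from=B, to=A, msg='ping')): A:[bye,sync,ping] B:[start,req]
After 11 (process(A)): A:[sync,ping] B:[start,req]

Answer: sync,ping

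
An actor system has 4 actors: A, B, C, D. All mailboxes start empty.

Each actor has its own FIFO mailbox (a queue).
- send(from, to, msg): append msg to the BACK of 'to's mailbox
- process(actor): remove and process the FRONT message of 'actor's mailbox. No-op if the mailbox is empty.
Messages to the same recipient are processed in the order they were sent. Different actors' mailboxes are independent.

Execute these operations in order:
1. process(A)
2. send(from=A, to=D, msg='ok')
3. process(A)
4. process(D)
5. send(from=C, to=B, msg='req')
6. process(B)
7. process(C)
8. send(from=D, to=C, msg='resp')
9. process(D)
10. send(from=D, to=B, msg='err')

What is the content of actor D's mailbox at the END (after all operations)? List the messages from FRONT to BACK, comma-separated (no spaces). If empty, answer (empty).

Answer: (empty)

Derivation:
After 1 (process(A)): A:[] B:[] C:[] D:[]
After 2 (send(from=A, to=D, msg='ok')): A:[] B:[] C:[] D:[ok]
After 3 (process(A)): A:[] B:[] C:[] D:[ok]
After 4 (process(D)): A:[] B:[] C:[] D:[]
After 5 (send(from=C, to=B, msg='req')): A:[] B:[req] C:[] D:[]
After 6 (process(B)): A:[] B:[] C:[] D:[]
After 7 (process(C)): A:[] B:[] C:[] D:[]
After 8 (send(from=D, to=C, msg='resp')): A:[] B:[] C:[resp] D:[]
After 9 (process(D)): A:[] B:[] C:[resp] D:[]
After 10 (send(from=D, to=B, msg='err')): A:[] B:[err] C:[resp] D:[]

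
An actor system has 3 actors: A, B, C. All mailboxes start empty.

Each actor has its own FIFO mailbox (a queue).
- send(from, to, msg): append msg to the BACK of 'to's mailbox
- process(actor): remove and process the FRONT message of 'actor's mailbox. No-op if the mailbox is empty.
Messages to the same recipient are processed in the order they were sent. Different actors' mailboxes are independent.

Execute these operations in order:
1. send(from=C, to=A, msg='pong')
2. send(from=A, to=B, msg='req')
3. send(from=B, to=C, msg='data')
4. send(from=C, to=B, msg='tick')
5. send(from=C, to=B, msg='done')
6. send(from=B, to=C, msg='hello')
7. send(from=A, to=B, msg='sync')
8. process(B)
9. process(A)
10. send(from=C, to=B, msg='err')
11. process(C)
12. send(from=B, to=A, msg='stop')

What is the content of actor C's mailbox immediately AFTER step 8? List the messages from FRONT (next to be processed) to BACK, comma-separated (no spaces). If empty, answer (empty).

After 1 (send(from=C, to=A, msg='pong')): A:[pong] B:[] C:[]
After 2 (send(from=A, to=B, msg='req')): A:[pong] B:[req] C:[]
After 3 (send(from=B, to=C, msg='data')): A:[pong] B:[req] C:[data]
After 4 (send(from=C, to=B, msg='tick')): A:[pong] B:[req,tick] C:[data]
After 5 (send(from=C, to=B, msg='done')): A:[pong] B:[req,tick,done] C:[data]
After 6 (send(from=B, to=C, msg='hello')): A:[pong] B:[req,tick,done] C:[data,hello]
After 7 (send(from=A, to=B, msg='sync')): A:[pong] B:[req,tick,done,sync] C:[data,hello]
After 8 (process(B)): A:[pong] B:[tick,done,sync] C:[data,hello]

data,hello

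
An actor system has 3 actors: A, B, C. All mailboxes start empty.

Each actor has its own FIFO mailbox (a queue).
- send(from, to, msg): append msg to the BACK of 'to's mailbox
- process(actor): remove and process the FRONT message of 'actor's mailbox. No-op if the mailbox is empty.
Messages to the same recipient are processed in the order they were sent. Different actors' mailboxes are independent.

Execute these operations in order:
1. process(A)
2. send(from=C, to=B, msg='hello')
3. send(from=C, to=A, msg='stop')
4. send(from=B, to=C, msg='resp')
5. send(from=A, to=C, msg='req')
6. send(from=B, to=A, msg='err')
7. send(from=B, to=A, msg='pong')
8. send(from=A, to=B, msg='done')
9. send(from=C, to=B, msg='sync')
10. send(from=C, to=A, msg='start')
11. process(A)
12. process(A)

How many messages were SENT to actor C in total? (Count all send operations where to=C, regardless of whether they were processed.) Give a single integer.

After 1 (process(A)): A:[] B:[] C:[]
After 2 (send(from=C, to=B, msg='hello')): A:[] B:[hello] C:[]
After 3 (send(from=C, to=A, msg='stop')): A:[stop] B:[hello] C:[]
After 4 (send(from=B, to=C, msg='resp')): A:[stop] B:[hello] C:[resp]
After 5 (send(from=A, to=C, msg='req')): A:[stop] B:[hello] C:[resp,req]
After 6 (send(from=B, to=A, msg='err')): A:[stop,err] B:[hello] C:[resp,req]
After 7 (send(from=B, to=A, msg='pong')): A:[stop,err,pong] B:[hello] C:[resp,req]
After 8 (send(from=A, to=B, msg='done')): A:[stop,err,pong] B:[hello,done] C:[resp,req]
After 9 (send(from=C, to=B, msg='sync')): A:[stop,err,pong] B:[hello,done,sync] C:[resp,req]
After 10 (send(from=C, to=A, msg='start')): A:[stop,err,pong,start] B:[hello,done,sync] C:[resp,req]
After 11 (process(A)): A:[err,pong,start] B:[hello,done,sync] C:[resp,req]
After 12 (process(A)): A:[pong,start] B:[hello,done,sync] C:[resp,req]

Answer: 2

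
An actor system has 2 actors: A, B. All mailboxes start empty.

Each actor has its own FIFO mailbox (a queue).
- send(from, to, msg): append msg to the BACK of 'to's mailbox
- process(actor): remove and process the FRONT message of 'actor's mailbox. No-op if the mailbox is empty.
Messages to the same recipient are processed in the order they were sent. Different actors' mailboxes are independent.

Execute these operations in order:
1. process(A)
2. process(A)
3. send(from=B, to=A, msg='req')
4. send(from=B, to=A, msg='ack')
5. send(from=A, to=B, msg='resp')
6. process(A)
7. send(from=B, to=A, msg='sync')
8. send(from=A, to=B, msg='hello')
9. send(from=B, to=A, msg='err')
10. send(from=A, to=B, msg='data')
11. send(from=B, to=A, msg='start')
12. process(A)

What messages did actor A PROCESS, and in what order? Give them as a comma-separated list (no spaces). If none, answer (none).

Answer: req,ack

Derivation:
After 1 (process(A)): A:[] B:[]
After 2 (process(A)): A:[] B:[]
After 3 (send(from=B, to=A, msg='req')): A:[req] B:[]
After 4 (send(from=B, to=A, msg='ack')): A:[req,ack] B:[]
After 5 (send(from=A, to=B, msg='resp')): A:[req,ack] B:[resp]
After 6 (process(A)): A:[ack] B:[resp]
After 7 (send(from=B, to=A, msg='sync')): A:[ack,sync] B:[resp]
After 8 (send(from=A, to=B, msg='hello')): A:[ack,sync] B:[resp,hello]
After 9 (send(from=B, to=A, msg='err')): A:[ack,sync,err] B:[resp,hello]
After 10 (send(from=A, to=B, msg='data')): A:[ack,sync,err] B:[resp,hello,data]
After 11 (send(from=B, to=A, msg='start')): A:[ack,sync,err,start] B:[resp,hello,data]
After 12 (process(A)): A:[sync,err,start] B:[resp,hello,data]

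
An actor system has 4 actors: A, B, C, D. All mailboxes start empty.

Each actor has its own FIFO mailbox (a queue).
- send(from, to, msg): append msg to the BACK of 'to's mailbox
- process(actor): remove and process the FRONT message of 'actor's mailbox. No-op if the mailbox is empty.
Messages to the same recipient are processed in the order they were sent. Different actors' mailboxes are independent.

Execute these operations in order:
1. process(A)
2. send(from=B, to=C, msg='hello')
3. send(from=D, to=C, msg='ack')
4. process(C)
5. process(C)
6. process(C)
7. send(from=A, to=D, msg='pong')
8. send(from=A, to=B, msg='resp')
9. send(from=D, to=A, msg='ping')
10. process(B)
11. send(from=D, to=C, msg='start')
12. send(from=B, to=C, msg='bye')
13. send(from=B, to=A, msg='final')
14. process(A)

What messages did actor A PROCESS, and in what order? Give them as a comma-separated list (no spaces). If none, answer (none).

Answer: ping

Derivation:
After 1 (process(A)): A:[] B:[] C:[] D:[]
After 2 (send(from=B, to=C, msg='hello')): A:[] B:[] C:[hello] D:[]
After 3 (send(from=D, to=C, msg='ack')): A:[] B:[] C:[hello,ack] D:[]
After 4 (process(C)): A:[] B:[] C:[ack] D:[]
After 5 (process(C)): A:[] B:[] C:[] D:[]
After 6 (process(C)): A:[] B:[] C:[] D:[]
After 7 (send(from=A, to=D, msg='pong')): A:[] B:[] C:[] D:[pong]
After 8 (send(from=A, to=B, msg='resp')): A:[] B:[resp] C:[] D:[pong]
After 9 (send(from=D, to=A, msg='ping')): A:[ping] B:[resp] C:[] D:[pong]
After 10 (process(B)): A:[ping] B:[] C:[] D:[pong]
After 11 (send(from=D, to=C, msg='start')): A:[ping] B:[] C:[start] D:[pong]
After 12 (send(from=B, to=C, msg='bye')): A:[ping] B:[] C:[start,bye] D:[pong]
After 13 (send(from=B, to=A, msg='final')): A:[ping,final] B:[] C:[start,bye] D:[pong]
After 14 (process(A)): A:[final] B:[] C:[start,bye] D:[pong]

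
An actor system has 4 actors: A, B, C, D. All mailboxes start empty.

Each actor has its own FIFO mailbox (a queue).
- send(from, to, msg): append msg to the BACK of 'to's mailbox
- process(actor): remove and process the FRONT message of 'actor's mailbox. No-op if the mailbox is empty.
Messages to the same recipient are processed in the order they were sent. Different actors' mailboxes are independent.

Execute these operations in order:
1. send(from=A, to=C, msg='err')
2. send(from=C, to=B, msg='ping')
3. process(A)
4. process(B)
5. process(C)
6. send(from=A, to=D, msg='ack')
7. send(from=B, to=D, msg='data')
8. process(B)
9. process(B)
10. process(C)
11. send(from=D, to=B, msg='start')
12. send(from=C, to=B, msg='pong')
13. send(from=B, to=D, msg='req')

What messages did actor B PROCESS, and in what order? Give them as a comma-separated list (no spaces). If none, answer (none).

Answer: ping

Derivation:
After 1 (send(from=A, to=C, msg='err')): A:[] B:[] C:[err] D:[]
After 2 (send(from=C, to=B, msg='ping')): A:[] B:[ping] C:[err] D:[]
After 3 (process(A)): A:[] B:[ping] C:[err] D:[]
After 4 (process(B)): A:[] B:[] C:[err] D:[]
After 5 (process(C)): A:[] B:[] C:[] D:[]
After 6 (send(from=A, to=D, msg='ack')): A:[] B:[] C:[] D:[ack]
After 7 (send(from=B, to=D, msg='data')): A:[] B:[] C:[] D:[ack,data]
After 8 (process(B)): A:[] B:[] C:[] D:[ack,data]
After 9 (process(B)): A:[] B:[] C:[] D:[ack,data]
After 10 (process(C)): A:[] B:[] C:[] D:[ack,data]
After 11 (send(from=D, to=B, msg='start')): A:[] B:[start] C:[] D:[ack,data]
After 12 (send(from=C, to=B, msg='pong')): A:[] B:[start,pong] C:[] D:[ack,data]
After 13 (send(from=B, to=D, msg='req')): A:[] B:[start,pong] C:[] D:[ack,data,req]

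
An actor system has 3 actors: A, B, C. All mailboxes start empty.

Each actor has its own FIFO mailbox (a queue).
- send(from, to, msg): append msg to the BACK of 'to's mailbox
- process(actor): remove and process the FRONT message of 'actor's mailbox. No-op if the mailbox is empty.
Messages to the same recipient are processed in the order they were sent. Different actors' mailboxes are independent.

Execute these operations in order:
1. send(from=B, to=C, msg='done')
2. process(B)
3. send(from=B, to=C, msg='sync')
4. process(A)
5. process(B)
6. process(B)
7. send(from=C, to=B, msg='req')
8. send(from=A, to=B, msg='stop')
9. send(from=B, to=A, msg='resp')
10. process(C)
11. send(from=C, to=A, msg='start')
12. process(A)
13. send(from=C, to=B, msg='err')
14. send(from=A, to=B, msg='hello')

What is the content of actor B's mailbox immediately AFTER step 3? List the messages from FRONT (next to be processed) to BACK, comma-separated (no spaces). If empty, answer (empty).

After 1 (send(from=B, to=C, msg='done')): A:[] B:[] C:[done]
After 2 (process(B)): A:[] B:[] C:[done]
After 3 (send(from=B, to=C, msg='sync')): A:[] B:[] C:[done,sync]

(empty)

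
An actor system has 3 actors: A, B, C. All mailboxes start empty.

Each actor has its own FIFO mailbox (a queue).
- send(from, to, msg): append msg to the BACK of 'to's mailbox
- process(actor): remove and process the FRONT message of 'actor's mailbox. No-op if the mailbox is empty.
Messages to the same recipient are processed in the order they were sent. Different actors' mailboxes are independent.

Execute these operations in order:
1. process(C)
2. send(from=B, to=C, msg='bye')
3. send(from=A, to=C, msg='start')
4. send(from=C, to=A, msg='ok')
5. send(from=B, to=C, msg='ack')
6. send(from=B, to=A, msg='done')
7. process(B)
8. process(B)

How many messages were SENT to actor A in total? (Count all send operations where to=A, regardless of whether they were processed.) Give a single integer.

Answer: 2

Derivation:
After 1 (process(C)): A:[] B:[] C:[]
After 2 (send(from=B, to=C, msg='bye')): A:[] B:[] C:[bye]
After 3 (send(from=A, to=C, msg='start')): A:[] B:[] C:[bye,start]
After 4 (send(from=C, to=A, msg='ok')): A:[ok] B:[] C:[bye,start]
After 5 (send(from=B, to=C, msg='ack')): A:[ok] B:[] C:[bye,start,ack]
After 6 (send(from=B, to=A, msg='done')): A:[ok,done] B:[] C:[bye,start,ack]
After 7 (process(B)): A:[ok,done] B:[] C:[bye,start,ack]
After 8 (process(B)): A:[ok,done] B:[] C:[bye,start,ack]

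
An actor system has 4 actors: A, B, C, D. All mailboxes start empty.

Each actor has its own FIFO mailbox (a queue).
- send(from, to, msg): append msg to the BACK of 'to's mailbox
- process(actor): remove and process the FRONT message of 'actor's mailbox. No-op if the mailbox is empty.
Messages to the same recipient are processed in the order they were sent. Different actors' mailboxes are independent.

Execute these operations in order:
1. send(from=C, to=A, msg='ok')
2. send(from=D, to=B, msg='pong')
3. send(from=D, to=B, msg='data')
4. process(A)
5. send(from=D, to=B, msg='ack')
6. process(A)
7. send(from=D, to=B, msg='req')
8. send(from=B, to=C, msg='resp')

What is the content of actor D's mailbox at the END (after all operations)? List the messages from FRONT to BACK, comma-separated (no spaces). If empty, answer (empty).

Answer: (empty)

Derivation:
After 1 (send(from=C, to=A, msg='ok')): A:[ok] B:[] C:[] D:[]
After 2 (send(from=D, to=B, msg='pong')): A:[ok] B:[pong] C:[] D:[]
After 3 (send(from=D, to=B, msg='data')): A:[ok] B:[pong,data] C:[] D:[]
After 4 (process(A)): A:[] B:[pong,data] C:[] D:[]
After 5 (send(from=D, to=B, msg='ack')): A:[] B:[pong,data,ack] C:[] D:[]
After 6 (process(A)): A:[] B:[pong,data,ack] C:[] D:[]
After 7 (send(from=D, to=B, msg='req')): A:[] B:[pong,data,ack,req] C:[] D:[]
After 8 (send(from=B, to=C, msg='resp')): A:[] B:[pong,data,ack,req] C:[resp] D:[]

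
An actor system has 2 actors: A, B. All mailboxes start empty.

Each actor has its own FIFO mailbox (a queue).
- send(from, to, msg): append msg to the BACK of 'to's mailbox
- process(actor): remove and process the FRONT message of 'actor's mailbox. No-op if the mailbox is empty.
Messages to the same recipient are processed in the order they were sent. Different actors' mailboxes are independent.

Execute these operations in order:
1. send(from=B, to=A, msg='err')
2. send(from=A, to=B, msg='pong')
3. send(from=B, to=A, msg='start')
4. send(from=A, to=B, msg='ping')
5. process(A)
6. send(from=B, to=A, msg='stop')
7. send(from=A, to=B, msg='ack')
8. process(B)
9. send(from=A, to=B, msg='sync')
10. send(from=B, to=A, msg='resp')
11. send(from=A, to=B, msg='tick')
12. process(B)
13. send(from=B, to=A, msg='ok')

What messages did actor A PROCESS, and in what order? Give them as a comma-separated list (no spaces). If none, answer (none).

Answer: err

Derivation:
After 1 (send(from=B, to=A, msg='err')): A:[err] B:[]
After 2 (send(from=A, to=B, msg='pong')): A:[err] B:[pong]
After 3 (send(from=B, to=A, msg='start')): A:[err,start] B:[pong]
After 4 (send(from=A, to=B, msg='ping')): A:[err,start] B:[pong,ping]
After 5 (process(A)): A:[start] B:[pong,ping]
After 6 (send(from=B, to=A, msg='stop')): A:[start,stop] B:[pong,ping]
After 7 (send(from=A, to=B, msg='ack')): A:[start,stop] B:[pong,ping,ack]
After 8 (process(B)): A:[start,stop] B:[ping,ack]
After 9 (send(from=A, to=B, msg='sync')): A:[start,stop] B:[ping,ack,sync]
After 10 (send(from=B, to=A, msg='resp')): A:[start,stop,resp] B:[ping,ack,sync]
After 11 (send(from=A, to=B, msg='tick')): A:[start,stop,resp] B:[ping,ack,sync,tick]
After 12 (process(B)): A:[start,stop,resp] B:[ack,sync,tick]
After 13 (send(from=B, to=A, msg='ok')): A:[start,stop,resp,ok] B:[ack,sync,tick]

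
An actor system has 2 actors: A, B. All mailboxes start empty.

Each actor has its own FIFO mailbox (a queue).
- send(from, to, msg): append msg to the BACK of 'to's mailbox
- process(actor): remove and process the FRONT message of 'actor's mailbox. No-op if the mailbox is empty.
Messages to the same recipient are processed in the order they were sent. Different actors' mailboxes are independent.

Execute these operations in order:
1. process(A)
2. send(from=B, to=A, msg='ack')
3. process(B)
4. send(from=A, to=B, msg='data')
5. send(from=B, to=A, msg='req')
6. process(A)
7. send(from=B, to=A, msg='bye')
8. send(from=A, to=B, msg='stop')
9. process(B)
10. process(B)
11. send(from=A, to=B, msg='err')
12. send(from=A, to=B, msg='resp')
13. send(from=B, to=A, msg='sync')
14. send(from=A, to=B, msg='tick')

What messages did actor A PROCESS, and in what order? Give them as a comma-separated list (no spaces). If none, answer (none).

Answer: ack

Derivation:
After 1 (process(A)): A:[] B:[]
After 2 (send(from=B, to=A, msg='ack')): A:[ack] B:[]
After 3 (process(B)): A:[ack] B:[]
After 4 (send(from=A, to=B, msg='data')): A:[ack] B:[data]
After 5 (send(from=B, to=A, msg='req')): A:[ack,req] B:[data]
After 6 (process(A)): A:[req] B:[data]
After 7 (send(from=B, to=A, msg='bye')): A:[req,bye] B:[data]
After 8 (send(from=A, to=B, msg='stop')): A:[req,bye] B:[data,stop]
After 9 (process(B)): A:[req,bye] B:[stop]
After 10 (process(B)): A:[req,bye] B:[]
After 11 (send(from=A, to=B, msg='err')): A:[req,bye] B:[err]
After 12 (send(from=A, to=B, msg='resp')): A:[req,bye] B:[err,resp]
After 13 (send(from=B, to=A, msg='sync')): A:[req,bye,sync] B:[err,resp]
After 14 (send(from=A, to=B, msg='tick')): A:[req,bye,sync] B:[err,resp,tick]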